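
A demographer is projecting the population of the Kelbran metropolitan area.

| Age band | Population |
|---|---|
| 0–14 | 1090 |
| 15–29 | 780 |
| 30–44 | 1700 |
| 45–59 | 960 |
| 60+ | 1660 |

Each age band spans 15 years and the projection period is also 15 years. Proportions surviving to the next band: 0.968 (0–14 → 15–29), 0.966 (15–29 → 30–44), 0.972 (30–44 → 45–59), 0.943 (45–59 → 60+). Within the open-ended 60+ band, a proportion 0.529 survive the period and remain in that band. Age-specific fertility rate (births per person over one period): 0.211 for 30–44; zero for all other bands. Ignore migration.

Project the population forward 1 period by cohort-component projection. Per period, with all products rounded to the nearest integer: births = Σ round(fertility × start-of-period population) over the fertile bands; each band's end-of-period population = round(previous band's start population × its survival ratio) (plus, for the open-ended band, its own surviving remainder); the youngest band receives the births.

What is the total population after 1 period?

5602

[period 1]
Births: 1700 * 0.211 = 359
15–29: 1090 * 0.968 = 1055
30–44: 780 * 0.966 = 753
45–59: 1700 * 0.972 = 1652
60+: 960 * 0.943 + 1660 * 0.529 = 905 + 878 = 1783
→ [359, 1055, 753, 1652, 1783]
Total after period 1: 359 + 1055 + 753 + 1652 + 1783 = 5602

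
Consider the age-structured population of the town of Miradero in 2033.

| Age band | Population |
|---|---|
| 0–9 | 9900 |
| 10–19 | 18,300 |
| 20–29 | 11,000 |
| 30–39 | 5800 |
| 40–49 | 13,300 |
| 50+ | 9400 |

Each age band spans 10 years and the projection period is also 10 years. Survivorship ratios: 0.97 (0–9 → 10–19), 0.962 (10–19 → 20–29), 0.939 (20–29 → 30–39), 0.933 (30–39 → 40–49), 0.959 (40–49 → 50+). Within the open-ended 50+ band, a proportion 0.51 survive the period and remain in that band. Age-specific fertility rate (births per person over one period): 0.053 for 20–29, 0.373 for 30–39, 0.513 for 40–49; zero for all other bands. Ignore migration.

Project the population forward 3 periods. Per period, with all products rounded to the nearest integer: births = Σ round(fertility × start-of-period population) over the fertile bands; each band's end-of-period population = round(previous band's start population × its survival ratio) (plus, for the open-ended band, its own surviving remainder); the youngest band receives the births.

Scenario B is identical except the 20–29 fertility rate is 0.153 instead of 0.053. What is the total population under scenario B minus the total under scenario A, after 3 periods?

3658

Let group 1 be 0–9 through group 6 = 50+.
[period 1]
Births: 11000 × 0.053 = 583 ; 5800 × 0.373 = 2163 ; 13300 × 0.513 = 6823 → total 9569
Group 2: 9900 × 0.97 = 9603
Group 3: 18300 × 0.962 = 17605
Group 4: 11000 × 0.939 = 10329
Group 5: 5800 × 0.933 = 5411
Group 6: 13300 × 0.959 + 9400 × 0.51 = 12755 + 4794 = 17549
End of period: [9569, 9603, 17605, 10329, 5411, 17549]
[period 2]
Births: 17605 × 0.053 = 933 ; 10329 × 0.373 = 3853 ; 5411 × 0.513 = 2776 → total 7562
Group 2: 9569 × 0.97 = 9282
Group 3: 9603 × 0.962 = 9238
Group 4: 17605 × 0.939 = 16531
Group 5: 10329 × 0.933 = 9637
Group 6: 5411 × 0.959 + 17549 × 0.51 = 5189 + 8950 = 14139
End of period: [7562, 9282, 9238, 16531, 9637, 14139]
[period 3]
Births: 9238 × 0.053 = 490 ; 16531 × 0.373 = 6166 ; 9637 × 0.513 = 4944 → total 11600
Group 2: 7562 × 0.97 = 7335
Group 3: 9282 × 0.962 = 8929
Group 4: 9238 × 0.939 = 8674
Group 5: 16531 × 0.933 = 15423
Group 6: 9637 × 0.959 + 14139 × 0.51 = 9242 + 7211 = 16453
End of period: [11600, 7335, 8929, 8674, 15423, 16453]
Scenario A total after 3 periods: 68414
Scenario B projection —
[period 1]
Births: 11000 × 0.153 = 1683 ; 5800 × 0.373 = 2163 ; 13300 × 0.513 = 6823 → total 10669
Group 2: 9900 × 0.97 = 9603
Group 3: 18300 × 0.962 = 17605
Group 4: 11000 × 0.939 = 10329
Group 5: 5800 × 0.933 = 5411
Group 6: 13300 × 0.959 + 9400 × 0.51 = 12755 + 4794 = 17549
End of period: [10669, 9603, 17605, 10329, 5411, 17549]
[period 2]
Births: 17605 × 0.153 = 2694 ; 10329 × 0.373 = 3853 ; 5411 × 0.513 = 2776 → total 9323
Group 2: 10669 × 0.97 = 10349
Group 3: 9603 × 0.962 = 9238
Group 4: 17605 × 0.939 = 16531
Group 5: 10329 × 0.933 = 9637
Group 6: 5411 × 0.959 + 17549 × 0.51 = 5189 + 8950 = 14139
End of period: [9323, 10349, 9238, 16531, 9637, 14139]
[period 3]
Births: 9238 × 0.153 = 1413 ; 16531 × 0.373 = 6166 ; 9637 × 0.513 = 4944 → total 12523
Group 2: 9323 × 0.97 = 9043
Group 3: 10349 × 0.962 = 9956
Group 4: 9238 × 0.939 = 8674
Group 5: 16531 × 0.933 = 15423
Group 6: 9637 × 0.959 + 14139 × 0.51 = 9242 + 7211 = 16453
End of period: [12523, 9043, 9956, 8674, 15423, 16453]
Scenario B total after 3 periods: 72072
Difference B − A = 72072 − 68414 = 3658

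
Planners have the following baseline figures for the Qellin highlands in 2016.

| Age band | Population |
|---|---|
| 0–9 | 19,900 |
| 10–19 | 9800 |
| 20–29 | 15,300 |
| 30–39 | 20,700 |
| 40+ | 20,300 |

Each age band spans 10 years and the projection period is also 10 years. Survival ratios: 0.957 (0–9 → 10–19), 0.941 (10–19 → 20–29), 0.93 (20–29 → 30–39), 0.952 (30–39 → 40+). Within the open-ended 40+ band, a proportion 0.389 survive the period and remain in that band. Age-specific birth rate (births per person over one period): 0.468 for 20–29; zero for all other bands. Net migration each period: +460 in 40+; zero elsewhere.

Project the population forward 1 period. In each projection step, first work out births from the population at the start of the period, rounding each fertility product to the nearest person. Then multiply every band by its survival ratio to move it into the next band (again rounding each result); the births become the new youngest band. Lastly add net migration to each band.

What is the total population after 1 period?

— Period 1 —
Births: 15300 × 0.468 = 7160
10–19: 19900 × 0.957 = 19044
20–29: 9800 × 0.941 = 9222
30–39: 15300 × 0.93 = 14229
40+: 20700 × 0.952 + 20300 × 0.389 = 19706 + 7897 = 27603
Net migration: 40+ + 460 → 28063
Giving 7160 / 19044 / 9222 / 14229 / 28063.
Total after period 1: 7160 + 19044 + 9222 + 14229 + 28063 = 77718

77718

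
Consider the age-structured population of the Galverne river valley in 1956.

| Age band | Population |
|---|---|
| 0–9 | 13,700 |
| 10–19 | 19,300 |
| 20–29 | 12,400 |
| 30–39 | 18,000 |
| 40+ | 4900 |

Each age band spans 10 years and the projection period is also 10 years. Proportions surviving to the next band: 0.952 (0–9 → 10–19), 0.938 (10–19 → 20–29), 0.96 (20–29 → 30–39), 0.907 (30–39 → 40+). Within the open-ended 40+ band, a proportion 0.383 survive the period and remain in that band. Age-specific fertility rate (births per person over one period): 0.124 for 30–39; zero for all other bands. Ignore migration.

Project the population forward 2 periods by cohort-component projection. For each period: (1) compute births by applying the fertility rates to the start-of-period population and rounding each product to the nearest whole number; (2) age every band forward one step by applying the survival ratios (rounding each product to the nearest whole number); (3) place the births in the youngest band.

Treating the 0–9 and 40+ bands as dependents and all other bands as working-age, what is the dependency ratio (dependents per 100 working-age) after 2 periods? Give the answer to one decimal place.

60.6

Numbering the groups 1..5 from youngest to oldest:
Period 1:
Births: 18000 × 0.124 = 2232
Group 2: 13700 × 0.952 = 13042
Group 3: 19300 × 0.938 = 18103
Group 4: 12400 × 0.96 = 11904
Group 5: 18000 × 0.907 + 4900 × 0.383 = 16326 + 1877 = 18203
→ [2232, 13042, 18103, 11904, 18203]
Period 2:
Births: 11904 × 0.124 = 1476
Group 2: 2232 × 0.952 = 2125
Group 3: 13042 × 0.938 = 12233
Group 4: 18103 × 0.96 = 17379
Group 5: 11904 × 0.907 + 18203 × 0.383 = 10797 + 6972 = 17769
→ [1476, 2125, 12233, 17379, 17769]
Dependents (band 0–9 + band 40+) = 1476 + 17769 = 19245; working-age = 31737; ratio = 19245/31737 × 100 = 60.6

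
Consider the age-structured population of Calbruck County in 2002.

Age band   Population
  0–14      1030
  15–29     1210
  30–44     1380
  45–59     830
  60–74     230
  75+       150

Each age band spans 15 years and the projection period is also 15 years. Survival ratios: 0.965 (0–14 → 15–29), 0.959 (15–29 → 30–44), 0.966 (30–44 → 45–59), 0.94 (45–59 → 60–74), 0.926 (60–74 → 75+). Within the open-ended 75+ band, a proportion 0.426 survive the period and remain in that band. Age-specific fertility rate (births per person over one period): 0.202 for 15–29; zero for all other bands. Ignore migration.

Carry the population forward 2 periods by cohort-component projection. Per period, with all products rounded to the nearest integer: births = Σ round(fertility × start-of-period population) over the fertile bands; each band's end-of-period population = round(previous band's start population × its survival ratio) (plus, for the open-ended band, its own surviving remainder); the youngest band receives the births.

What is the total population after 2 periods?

Numbering the groups 1..6 from youngest to oldest:
[period 1]
Births: 1210 * 0.202 = 244
Group 2: 1030 * 0.965 = 994
Group 3: 1210 * 0.959 = 1160
Group 4: 1380 * 0.966 = 1333
Group 5: 830 * 0.94 = 780
Group 6: 230 * 0.926 + 150 * 0.426 = 213 + 64 = 277
→ [244, 994, 1160, 1333, 780, 277]
[period 2]
Births: 994 * 0.202 = 201
Group 2: 244 * 0.965 = 235
Group 3: 994 * 0.959 = 953
Group 4: 1160 * 0.966 = 1121
Group 5: 1333 * 0.94 = 1253
Group 6: 780 * 0.926 + 277 * 0.426 = 722 + 118 = 840
→ [201, 235, 953, 1121, 1253, 840]
Total after period 2: 201 + 235 + 953 + 1121 + 1253 + 840 = 4603

4603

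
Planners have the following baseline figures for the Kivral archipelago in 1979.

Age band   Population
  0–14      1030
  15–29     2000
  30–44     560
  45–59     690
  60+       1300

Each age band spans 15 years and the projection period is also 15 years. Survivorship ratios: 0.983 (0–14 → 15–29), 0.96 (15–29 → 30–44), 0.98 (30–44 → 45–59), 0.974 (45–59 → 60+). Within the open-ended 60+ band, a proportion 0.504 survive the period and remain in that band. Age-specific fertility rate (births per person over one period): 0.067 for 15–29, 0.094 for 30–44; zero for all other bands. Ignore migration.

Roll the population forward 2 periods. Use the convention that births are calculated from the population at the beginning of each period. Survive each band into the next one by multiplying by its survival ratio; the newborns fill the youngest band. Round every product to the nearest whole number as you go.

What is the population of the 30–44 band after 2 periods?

972

Call the groups 1 to 5, youngest first.
— Period 1 —
Births: 2000 * 0.067 = 134  |  560 * 0.094 = 53 ⇒ total 187
Group 2: 1030 * 0.983 = 1012
Group 3: 2000 * 0.96 = 1920
Group 4: 560 * 0.98 = 549
Group 5: 690 * 0.974 + 1300 * 0.504 = 672 + 655 = 1327
Population now: 0–14=187, 15–29=1012, 30–44=1920, 45–59=549, 60+=1327
— Period 2 —
Births: 1012 * 0.067 = 68  |  1920 * 0.094 = 180 ⇒ total 248
Group 2: 187 * 0.983 = 184
Group 3: 1012 * 0.96 = 972
Group 4: 1920 * 0.98 = 1882
Group 5: 549 * 0.974 + 1327 * 0.504 = 535 + 669 = 1204
Population now: 0–14=248, 15–29=184, 30–44=972, 45–59=1882, 60+=1204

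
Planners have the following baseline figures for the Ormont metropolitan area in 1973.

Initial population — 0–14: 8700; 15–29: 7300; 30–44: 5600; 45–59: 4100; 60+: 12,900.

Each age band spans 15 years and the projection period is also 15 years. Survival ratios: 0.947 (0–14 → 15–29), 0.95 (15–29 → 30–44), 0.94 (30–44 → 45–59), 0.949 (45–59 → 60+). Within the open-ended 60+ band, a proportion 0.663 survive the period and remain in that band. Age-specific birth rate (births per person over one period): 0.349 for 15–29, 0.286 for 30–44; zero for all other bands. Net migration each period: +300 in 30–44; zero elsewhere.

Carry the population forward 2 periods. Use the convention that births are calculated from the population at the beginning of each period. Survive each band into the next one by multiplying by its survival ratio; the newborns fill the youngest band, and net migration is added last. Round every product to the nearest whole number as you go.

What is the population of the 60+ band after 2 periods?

13246

Period 1.
Births: 7300 × 0.349 = 2548  |  5600 × 0.286 = 1602 — total 4150
15–29: 8700 × 0.947 = 8239
30–44: 7300 × 0.95 = 6935
45–59: 5600 × 0.94 = 5264
60+: 4100 × 0.949 + 12900 × 0.663 = 3891 + 8553 = 12444
Net migration: 30–44 + 300 → 7235
→ [4150, 8239, 7235, 5264, 12444]
Period 2.
Births: 8239 × 0.349 = 2875  |  7235 × 0.286 = 2069 — total 4944
15–29: 4150 × 0.947 = 3930
30–44: 8239 × 0.95 = 7827
45–59: 7235 × 0.94 = 6801
60+: 5264 × 0.949 + 12444 × 0.663 = 4996 + 8250 = 13246
Net migration: 30–44 + 300 → 8127
→ [4944, 3930, 8127, 6801, 13246]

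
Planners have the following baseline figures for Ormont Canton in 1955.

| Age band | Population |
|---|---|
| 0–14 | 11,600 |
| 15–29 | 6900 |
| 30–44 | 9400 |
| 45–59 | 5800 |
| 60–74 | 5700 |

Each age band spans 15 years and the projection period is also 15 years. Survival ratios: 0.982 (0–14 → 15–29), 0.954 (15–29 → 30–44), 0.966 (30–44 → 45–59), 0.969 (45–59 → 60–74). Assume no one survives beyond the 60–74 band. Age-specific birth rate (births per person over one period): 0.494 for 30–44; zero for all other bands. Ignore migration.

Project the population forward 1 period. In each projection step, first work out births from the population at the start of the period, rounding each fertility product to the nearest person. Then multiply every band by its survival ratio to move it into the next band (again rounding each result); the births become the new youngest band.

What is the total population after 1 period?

37318

After projecting period 1:
Births: 9400 * 0.494 = 4644
15–29: 11600 * 0.982 = 11391
30–44: 6900 * 0.954 = 6583
45–59: 9400 * 0.966 = 9080
60–74: 5800 * 0.969 = 5620
Population now: 0–14=4644, 15–29=11391, 30–44=6583, 45–59=9080, 60–74=5620
Total after period 1: 4644 + 11391 + 6583 + 9080 + 5620 = 37318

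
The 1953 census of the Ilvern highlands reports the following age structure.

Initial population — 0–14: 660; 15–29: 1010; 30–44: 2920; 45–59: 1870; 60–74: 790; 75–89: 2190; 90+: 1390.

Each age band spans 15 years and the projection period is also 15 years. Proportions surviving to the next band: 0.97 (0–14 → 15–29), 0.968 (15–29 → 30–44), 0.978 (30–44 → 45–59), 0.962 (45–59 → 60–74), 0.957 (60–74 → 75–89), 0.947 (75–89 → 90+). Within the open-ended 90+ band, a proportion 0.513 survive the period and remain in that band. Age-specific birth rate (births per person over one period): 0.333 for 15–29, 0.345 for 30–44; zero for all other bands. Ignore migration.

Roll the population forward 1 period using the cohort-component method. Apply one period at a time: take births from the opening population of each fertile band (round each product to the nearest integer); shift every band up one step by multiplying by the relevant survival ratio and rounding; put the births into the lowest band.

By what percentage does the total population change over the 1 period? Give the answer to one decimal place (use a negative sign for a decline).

Call the bands 1 to 7, youngest first.
Period 1:
Births: 1010 × 0.333 = 336 ; 2920 × 0.345 = 1007 → total 1343
Band 2: 660 × 0.97 = 640
Band 3: 1010 × 0.968 = 978
Band 4: 2920 × 0.978 = 2856
Band 5: 1870 × 0.962 = 1799
Band 6: 790 × 0.957 = 756
Band 7: 2190 × 0.947 + 1390 × 0.513 = 2074 + 713 = 2787
Giving 1343 / 640 / 978 / 2856 / 1799 / 756 / 2787.
Total: 10830 → 11159; change = 329; percentage change = 3.0%

3.0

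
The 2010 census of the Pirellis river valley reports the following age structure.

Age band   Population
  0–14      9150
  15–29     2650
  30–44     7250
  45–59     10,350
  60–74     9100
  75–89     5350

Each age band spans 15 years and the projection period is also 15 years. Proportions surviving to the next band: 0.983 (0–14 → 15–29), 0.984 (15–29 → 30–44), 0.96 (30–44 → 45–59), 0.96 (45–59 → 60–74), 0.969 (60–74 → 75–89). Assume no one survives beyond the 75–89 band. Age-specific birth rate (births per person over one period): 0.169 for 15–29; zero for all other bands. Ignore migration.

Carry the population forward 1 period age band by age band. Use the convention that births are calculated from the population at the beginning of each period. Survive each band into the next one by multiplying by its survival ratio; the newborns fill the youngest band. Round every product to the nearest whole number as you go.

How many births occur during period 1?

448

Period 1.
Births: 2650 * 0.169 = 448
15–29: 9150 * 0.983 = 8994
30–44: 2650 * 0.984 = 2608
45–59: 7250 * 0.96 = 6960
60–74: 10350 * 0.96 = 9936
75–89: 9100 * 0.969 = 8818
→ [448, 8994, 2608, 6960, 9936, 8818]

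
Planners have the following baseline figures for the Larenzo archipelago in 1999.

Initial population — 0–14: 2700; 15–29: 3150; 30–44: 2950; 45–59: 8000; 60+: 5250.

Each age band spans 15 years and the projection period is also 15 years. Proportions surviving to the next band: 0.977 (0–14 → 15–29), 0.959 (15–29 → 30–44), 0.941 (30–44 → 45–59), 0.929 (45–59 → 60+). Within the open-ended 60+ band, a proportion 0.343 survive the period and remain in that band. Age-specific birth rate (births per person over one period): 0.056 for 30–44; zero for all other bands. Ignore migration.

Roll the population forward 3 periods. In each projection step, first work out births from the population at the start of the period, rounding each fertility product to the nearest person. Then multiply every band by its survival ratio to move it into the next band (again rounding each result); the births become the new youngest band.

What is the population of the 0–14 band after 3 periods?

142

Call the bands 1 to 5, youngest first.
After projecting period 1:
Births: 2950 × 0.056 = 165
Band 2: 2700 × 0.977 = 2638
Band 3: 3150 × 0.959 = 3021
Band 4: 2950 × 0.941 = 2776
Band 5: 8000 × 0.929 + 5250 × 0.343 = 7432 + 1801 = 9233
Giving 165 / 2638 / 3021 / 2776 / 9233.
After projecting period 2:
Births: 3021 × 0.056 = 169
Band 2: 165 × 0.977 = 161
Band 3: 2638 × 0.959 = 2530
Band 4: 3021 × 0.941 = 2843
Band 5: 2776 × 0.929 + 9233 × 0.343 = 2579 + 3167 = 5746
Giving 169 / 161 / 2530 / 2843 / 5746.
After projecting period 3:
Births: 2530 × 0.056 = 142
Band 2: 169 × 0.977 = 165
Band 3: 161 × 0.959 = 154
Band 4: 2530 × 0.941 = 2381
Band 5: 2843 × 0.929 + 5746 × 0.343 = 2641 + 1971 = 4612
Giving 142 / 165 / 154 / 2381 / 4612.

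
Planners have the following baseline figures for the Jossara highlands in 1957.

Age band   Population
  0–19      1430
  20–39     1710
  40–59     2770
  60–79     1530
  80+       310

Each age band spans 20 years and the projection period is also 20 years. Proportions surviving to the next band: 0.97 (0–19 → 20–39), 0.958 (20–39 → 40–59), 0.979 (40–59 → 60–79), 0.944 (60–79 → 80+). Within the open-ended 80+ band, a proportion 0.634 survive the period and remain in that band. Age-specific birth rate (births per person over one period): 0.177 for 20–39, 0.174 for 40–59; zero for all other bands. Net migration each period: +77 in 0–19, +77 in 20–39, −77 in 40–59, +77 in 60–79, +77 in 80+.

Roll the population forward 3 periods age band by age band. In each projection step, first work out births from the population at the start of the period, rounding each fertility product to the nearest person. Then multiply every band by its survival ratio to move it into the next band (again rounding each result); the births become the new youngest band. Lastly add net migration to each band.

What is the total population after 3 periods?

7311

After projecting period 1:
Births: 1710 × 0.177 = 303  |  2770 × 0.174 = 482 — total 785
20–39: 1430 × 0.97 = 1387
40–59: 1710 × 0.958 = 1638
60–79: 2770 × 0.979 = 2712
80+: 1530 × 0.944 + 310 × 0.634 = 1444 + 197 = 1641
Net migration: 0–19 + 77 → 862; 20–39 + 77 → 1464; 40–59 − 77 → 1561; 60–79 + 77 → 2789; 80+ + 77 → 1718
End of period: [862, 1464, 1561, 2789, 1718]
After projecting period 2:
Births: 1464 × 0.177 = 259  |  1561 × 0.174 = 272 — total 531
20–39: 862 × 0.97 = 836
40–59: 1464 × 0.958 = 1403
60–79: 1561 × 0.979 = 1528
80+: 2789 × 0.944 + 1718 × 0.634 = 2633 + 1089 = 3722
Net migration: 0–19 + 77 → 608; 20–39 + 77 → 913; 40–59 − 77 → 1326; 60–79 + 77 → 1605; 80+ + 77 → 3799
End of period: [608, 913, 1326, 1605, 3799]
After projecting period 3:
Births: 913 × 0.177 = 162  |  1326 × 0.174 = 231 — total 393
20–39: 608 × 0.97 = 590
40–59: 913 × 0.958 = 875
60–79: 1326 × 0.979 = 1298
80+: 1605 × 0.944 + 3799 × 0.634 = 1515 + 2409 = 3924
Net migration: 0–19 + 77 → 470; 20–39 + 77 → 667; 40–59 − 77 → 798; 60–79 + 77 → 1375; 80+ + 77 → 4001
End of period: [470, 667, 798, 1375, 4001]
Total after period 3: 470 + 667 + 798 + 1375 + 4001 = 7311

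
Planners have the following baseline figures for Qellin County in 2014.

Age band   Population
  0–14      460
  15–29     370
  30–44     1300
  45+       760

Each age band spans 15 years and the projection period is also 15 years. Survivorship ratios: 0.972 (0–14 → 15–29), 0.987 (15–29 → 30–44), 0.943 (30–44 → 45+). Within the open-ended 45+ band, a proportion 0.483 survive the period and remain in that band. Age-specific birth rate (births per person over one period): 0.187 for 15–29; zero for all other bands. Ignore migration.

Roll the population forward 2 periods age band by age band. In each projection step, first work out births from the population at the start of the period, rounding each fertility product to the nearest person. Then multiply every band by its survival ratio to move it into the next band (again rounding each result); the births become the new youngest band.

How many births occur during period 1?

69

Call the bands 1 to 4, youngest first.
Period 1.
Births: 370 * 0.187 = 69
Band 2: 460 * 0.972 = 447
Band 3: 370 * 0.987 = 365
Band 4: 1300 * 0.943 + 760 * 0.483 = 1226 + 367 = 1593
Giving 69 / 447 / 365 / 1593.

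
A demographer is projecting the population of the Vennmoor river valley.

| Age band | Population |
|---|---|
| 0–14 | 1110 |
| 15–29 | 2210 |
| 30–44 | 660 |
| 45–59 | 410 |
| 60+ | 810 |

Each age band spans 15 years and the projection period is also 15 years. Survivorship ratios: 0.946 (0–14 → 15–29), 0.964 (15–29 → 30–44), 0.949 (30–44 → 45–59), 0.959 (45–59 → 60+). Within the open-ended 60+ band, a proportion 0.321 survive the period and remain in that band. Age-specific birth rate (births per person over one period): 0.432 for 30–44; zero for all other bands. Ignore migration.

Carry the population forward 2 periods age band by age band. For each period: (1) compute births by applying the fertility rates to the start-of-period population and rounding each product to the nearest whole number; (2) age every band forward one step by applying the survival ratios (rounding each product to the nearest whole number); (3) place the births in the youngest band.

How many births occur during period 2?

Numbering the groups 1..5 from youngest to oldest:
[period 1]
Births: 660 × 0.432 = 285
Group 2: 1110 × 0.946 = 1050
Group 3: 2210 × 0.964 = 2130
Group 4: 660 × 0.949 = 626
Group 5: 410 × 0.959 + 810 × 0.321 = 393 + 260 = 653
End of period: [285, 1050, 2130, 626, 653]
[period 2]
Births: 2130 × 0.432 = 920
Group 2: 285 × 0.946 = 270
Group 3: 1050 × 0.964 = 1012
Group 4: 2130 × 0.949 = 2021
Group 5: 626 × 0.959 + 653 × 0.321 = 600 + 210 = 810
End of period: [920, 270, 1012, 2021, 810]

920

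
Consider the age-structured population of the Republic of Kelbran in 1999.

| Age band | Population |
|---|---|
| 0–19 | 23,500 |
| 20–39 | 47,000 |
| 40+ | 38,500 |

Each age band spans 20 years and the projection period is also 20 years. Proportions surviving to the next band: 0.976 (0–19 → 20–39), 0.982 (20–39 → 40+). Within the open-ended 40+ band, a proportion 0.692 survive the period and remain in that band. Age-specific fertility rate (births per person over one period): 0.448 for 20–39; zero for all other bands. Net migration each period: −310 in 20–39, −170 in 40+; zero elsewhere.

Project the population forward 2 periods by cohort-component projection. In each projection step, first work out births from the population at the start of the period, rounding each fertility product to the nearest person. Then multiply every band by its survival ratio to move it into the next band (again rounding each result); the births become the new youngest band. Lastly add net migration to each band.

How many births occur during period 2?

Call the bands 1 to 3, youngest first.
Period 1:
Births: 47000 * 0.448 = 21056
Band 2: 23500 * 0.976 = 22936
Band 3: 47000 * 0.982 + 38500 * 0.692 = 46154 + 26642 = 72796
Net migration: Band 2 − 310 → 22626; Band 3 − 170 → 72626
→ [21056, 22626, 72626]
Period 2:
Births: 22626 * 0.448 = 10136
Band 2: 21056 * 0.976 = 20551
Band 3: 22626 * 0.982 + 72626 * 0.692 = 22219 + 50257 = 72476
Net migration: Band 2 − 310 → 20241; Band 3 − 170 → 72306
→ [10136, 20241, 72306]

10136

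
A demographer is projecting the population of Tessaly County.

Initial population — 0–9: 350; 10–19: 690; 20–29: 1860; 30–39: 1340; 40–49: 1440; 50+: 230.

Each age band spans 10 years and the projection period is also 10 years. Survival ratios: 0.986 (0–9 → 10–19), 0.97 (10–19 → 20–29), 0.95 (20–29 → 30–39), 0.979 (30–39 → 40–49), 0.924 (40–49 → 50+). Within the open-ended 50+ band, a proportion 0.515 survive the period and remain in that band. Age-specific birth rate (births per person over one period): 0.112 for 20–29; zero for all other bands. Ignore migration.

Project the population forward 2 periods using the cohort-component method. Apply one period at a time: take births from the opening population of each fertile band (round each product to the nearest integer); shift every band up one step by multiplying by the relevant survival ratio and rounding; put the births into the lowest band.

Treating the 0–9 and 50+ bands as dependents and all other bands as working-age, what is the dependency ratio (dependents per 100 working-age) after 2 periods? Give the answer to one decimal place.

70.0

Call the bands 1 to 6, youngest first.
Period 1:
Births: 1860 * 0.112 = 208
Band 2: 350 * 0.986 = 345
Band 3: 690 * 0.97 = 669
Band 4: 1860 * 0.95 = 1767
Band 5: 1340 * 0.979 = 1312
Band 6: 1440 * 0.924 + 230 * 0.515 = 1331 + 118 = 1449
Population now: 0–9=208, 10–19=345, 20–29=669, 30–39=1767, 40–49=1312, 50+=1449
Period 2:
Births: 669 * 0.112 = 75
Band 2: 208 * 0.986 = 205
Band 3: 345 * 0.97 = 335
Band 4: 669 * 0.95 = 636
Band 5: 1767 * 0.979 = 1730
Band 6: 1312 * 0.924 + 1449 * 0.515 = 1212 + 746 = 1958
Population now: 0–9=75, 10–19=205, 20–29=335, 30–39=636, 40–49=1730, 50+=1958
Dependents (band 0–9 + band 50+) = 75 + 1958 = 2033; working-age = 2906; ratio = 2033/2906 × 100 = 70.0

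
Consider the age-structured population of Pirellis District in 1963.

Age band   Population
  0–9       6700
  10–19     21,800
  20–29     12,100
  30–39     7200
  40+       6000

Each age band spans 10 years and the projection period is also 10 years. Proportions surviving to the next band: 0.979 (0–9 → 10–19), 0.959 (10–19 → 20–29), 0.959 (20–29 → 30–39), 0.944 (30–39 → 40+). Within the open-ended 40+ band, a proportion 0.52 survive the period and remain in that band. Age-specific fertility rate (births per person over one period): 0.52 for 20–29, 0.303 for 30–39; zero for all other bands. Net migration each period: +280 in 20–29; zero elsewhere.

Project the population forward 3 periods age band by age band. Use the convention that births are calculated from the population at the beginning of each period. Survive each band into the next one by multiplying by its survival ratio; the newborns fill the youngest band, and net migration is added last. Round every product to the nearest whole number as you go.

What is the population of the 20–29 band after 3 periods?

8236

Period 1:
Births: 12100 * 0.52 = 6292  |  7200 * 0.303 = 2182 → 8474
10–19: 6700 * 0.979 = 6559
20–29: 21800 * 0.959 = 20906
30–39: 12100 * 0.959 = 11604
40+: 7200 * 0.944 + 6000 * 0.52 = 6797 + 3120 = 9917
Net migration: 20–29 + 280 → 21186
End of period: [8474, 6559, 21186, 11604, 9917]
Period 2:
Births: 21186 * 0.52 = 11017  |  11604 * 0.303 = 3516 → 14533
10–19: 8474 * 0.979 = 8296
20–29: 6559 * 0.959 = 6290
30–39: 21186 * 0.959 = 20317
40+: 11604 * 0.944 + 9917 * 0.52 = 10954 + 5157 = 16111
Net migration: 20–29 + 280 → 6570
End of period: [14533, 8296, 6570, 20317, 16111]
Period 3:
Births: 6570 * 0.52 = 3416  |  20317 * 0.303 = 6156 → 9572
10–19: 14533 * 0.979 = 14228
20–29: 8296 * 0.959 = 7956
30–39: 6570 * 0.959 = 6301
40+: 20317 * 0.944 + 16111 * 0.52 = 19179 + 8378 = 27557
Net migration: 20–29 + 280 → 8236
End of period: [9572, 14228, 8236, 6301, 27557]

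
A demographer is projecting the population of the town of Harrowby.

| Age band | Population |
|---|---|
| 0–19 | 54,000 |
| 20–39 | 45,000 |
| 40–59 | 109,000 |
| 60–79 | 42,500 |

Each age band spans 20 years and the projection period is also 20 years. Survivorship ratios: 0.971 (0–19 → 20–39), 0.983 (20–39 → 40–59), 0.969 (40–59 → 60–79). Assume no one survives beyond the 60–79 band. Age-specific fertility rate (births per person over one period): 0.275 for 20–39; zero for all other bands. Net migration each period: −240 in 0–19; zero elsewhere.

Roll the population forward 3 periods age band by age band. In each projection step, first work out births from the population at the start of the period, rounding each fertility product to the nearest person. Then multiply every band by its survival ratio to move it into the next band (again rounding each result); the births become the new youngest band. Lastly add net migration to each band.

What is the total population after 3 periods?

78296

— Period 1 —
Births: 45000 × 0.275 = 12375
20–39: 54000 × 0.971 = 52434
40–59: 45000 × 0.983 = 44235
60–79: 109000 × 0.969 = 105621
Net migration: 0–19 − 240 → 12135
End of period: [12135, 52434, 44235, 105621]
— Period 2 —
Births: 52434 × 0.275 = 14419
20–39: 12135 × 0.971 = 11783
40–59: 52434 × 0.983 = 51543
60–79: 44235 × 0.969 = 42864
Net migration: 0–19 − 240 → 14179
End of period: [14179, 11783, 51543, 42864]
— Period 3 —
Births: 11783 × 0.275 = 3240
20–39: 14179 × 0.971 = 13768
40–59: 11783 × 0.983 = 11583
60–79: 51543 × 0.969 = 49945
Net migration: 0–19 − 240 → 3000
End of period: [3000, 13768, 11583, 49945]
Total after period 3: 3000 + 13768 + 11583 + 49945 = 78296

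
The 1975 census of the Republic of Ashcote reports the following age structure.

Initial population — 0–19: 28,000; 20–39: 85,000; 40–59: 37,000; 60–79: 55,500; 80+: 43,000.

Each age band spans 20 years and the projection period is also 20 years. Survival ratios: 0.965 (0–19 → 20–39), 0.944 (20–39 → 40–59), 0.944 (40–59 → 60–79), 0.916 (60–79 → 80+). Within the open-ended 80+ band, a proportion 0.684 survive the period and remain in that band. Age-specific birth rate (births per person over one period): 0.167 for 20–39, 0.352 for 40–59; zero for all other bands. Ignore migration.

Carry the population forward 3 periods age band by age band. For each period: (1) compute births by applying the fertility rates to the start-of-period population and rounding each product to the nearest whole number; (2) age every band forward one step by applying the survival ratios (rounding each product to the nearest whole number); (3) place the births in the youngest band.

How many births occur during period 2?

32756

(Groups numbered youngest = 1 to oldest = 5.)
— Period 1 —
Births: 85000 * 0.167 = 14195 ; 37000 * 0.352 = 13024 → 27219
Group 2: 28000 * 0.965 = 27020
Group 3: 85000 * 0.944 = 80240
Group 4: 37000 * 0.944 = 34928
Group 5: 55500 * 0.916 + 43000 * 0.684 = 50838 + 29412 = 80250
Giving 27219 / 27020 / 80240 / 34928 / 80250.
— Period 2 —
Births: 27020 * 0.167 = 4512 ; 80240 * 0.352 = 28244 → 32756
Group 2: 27219 * 0.965 = 26266
Group 3: 27020 * 0.944 = 25507
Group 4: 80240 * 0.944 = 75747
Group 5: 34928 * 0.916 + 80250 * 0.684 = 31994 + 54891 = 86885
Giving 32756 / 26266 / 25507 / 75747 / 86885.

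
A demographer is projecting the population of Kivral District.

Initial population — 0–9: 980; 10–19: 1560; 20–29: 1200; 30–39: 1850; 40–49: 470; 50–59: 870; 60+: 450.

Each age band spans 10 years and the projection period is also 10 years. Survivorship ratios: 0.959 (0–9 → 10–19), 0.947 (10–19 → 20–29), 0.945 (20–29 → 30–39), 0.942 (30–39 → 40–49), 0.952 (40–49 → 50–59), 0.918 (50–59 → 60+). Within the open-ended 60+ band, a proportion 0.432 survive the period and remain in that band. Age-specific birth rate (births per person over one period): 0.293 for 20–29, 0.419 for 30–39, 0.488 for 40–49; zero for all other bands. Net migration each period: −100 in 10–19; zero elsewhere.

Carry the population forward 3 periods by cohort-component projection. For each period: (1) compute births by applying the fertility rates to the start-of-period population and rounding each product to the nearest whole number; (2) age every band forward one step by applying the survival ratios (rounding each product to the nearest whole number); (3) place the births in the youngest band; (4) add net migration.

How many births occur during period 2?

After projecting period 1:
Births: 1200 × 0.293 = 352  |  1850 × 0.419 = 775  |  470 × 0.488 = 229 — total 1356
10–19: 980 × 0.959 = 940
20–29: 1560 × 0.947 = 1477
30–39: 1200 × 0.945 = 1134
40–49: 1850 × 0.942 = 1743
50–59: 470 × 0.952 = 447
60+: 870 × 0.918 + 450 × 0.432 = 799 + 194 = 993
Net migration: 10–19 − 100 → 840
→ [1356, 840, 1477, 1134, 1743, 447, 993]
After projecting period 2:
Births: 1477 × 0.293 = 433  |  1134 × 0.419 = 475  |  1743 × 0.488 = 851 — total 1759
10–19: 1356 × 0.959 = 1300
20–29: 840 × 0.947 = 795
30–39: 1477 × 0.945 = 1396
40–49: 1134 × 0.942 = 1068
50–59: 1743 × 0.952 = 1659
60+: 447 × 0.918 + 993 × 0.432 = 410 + 429 = 839
Net migration: 10–19 − 100 → 1200
→ [1759, 1200, 795, 1396, 1068, 1659, 839]

1759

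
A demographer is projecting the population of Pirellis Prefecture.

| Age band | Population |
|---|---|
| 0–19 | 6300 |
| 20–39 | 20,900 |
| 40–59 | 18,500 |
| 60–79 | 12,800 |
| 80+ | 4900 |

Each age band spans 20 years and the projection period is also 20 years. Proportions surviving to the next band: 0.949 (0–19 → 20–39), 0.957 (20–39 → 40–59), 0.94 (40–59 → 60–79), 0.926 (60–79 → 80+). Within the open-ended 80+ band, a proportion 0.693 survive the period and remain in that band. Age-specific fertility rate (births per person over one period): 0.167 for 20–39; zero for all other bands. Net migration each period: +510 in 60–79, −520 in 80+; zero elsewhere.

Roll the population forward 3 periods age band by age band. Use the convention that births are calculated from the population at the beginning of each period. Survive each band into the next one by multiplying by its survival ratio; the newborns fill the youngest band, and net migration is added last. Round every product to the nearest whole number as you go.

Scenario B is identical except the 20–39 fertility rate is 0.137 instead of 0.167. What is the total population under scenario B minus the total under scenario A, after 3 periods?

(Bands numbered youngest = 1 to oldest = 5.)
After projecting period 1:
Births: 20900 * 0.167 = 3490
Band 2: 6300 * 0.949 = 5979
Band 3: 20900 * 0.957 = 20001
Band 4: 18500 * 0.94 = 17390
Band 5: 12800 * 0.926 + 4900 * 0.693 = 11853 + 3396 = 15249
Net migration: Band 4 + 510 → 17900; Band 5 − 520 → 14729
End of period: [3490, 5979, 20001, 17900, 14729]
After projecting period 2:
Births: 5979 * 0.167 = 998
Band 2: 3490 * 0.949 = 3312
Band 3: 5979 * 0.957 = 5722
Band 4: 20001 * 0.94 = 18801
Band 5: 17900 * 0.926 + 14729 * 0.693 = 16575 + 10207 = 26782
Net migration: Band 4 + 510 → 19311; Band 5 − 520 → 26262
End of period: [998, 3312, 5722, 19311, 26262]
After projecting period 3:
Births: 3312 * 0.167 = 553
Band 2: 998 * 0.949 = 947
Band 3: 3312 * 0.957 = 3170
Band 4: 5722 * 0.94 = 5379
Band 5: 19311 * 0.926 + 26262 * 0.693 = 17882 + 18200 = 36082
Net migration: Band 4 + 510 → 5889; Band 5 − 520 → 35562
End of period: [553, 947, 3170, 5889, 35562]
Scenario A total after 3 periods: 46121
Scenario B projection —
After projecting period 1:
Births: 20900 * 0.137 = 2863
Band 2: 6300 * 0.949 = 5979
Band 3: 20900 * 0.957 = 20001
Band 4: 18500 * 0.94 = 17390
Band 5: 12800 * 0.926 + 4900 * 0.693 = 11853 + 3396 = 15249
Net migration: Band 4 + 510 → 17900; Band 5 − 520 → 14729
End of period: [2863, 5979, 20001, 17900, 14729]
After projecting period 2:
Births: 5979 * 0.137 = 819
Band 2: 2863 * 0.949 = 2717
Band 3: 5979 * 0.957 = 5722
Band 4: 20001 * 0.94 = 18801
Band 5: 17900 * 0.926 + 14729 * 0.693 = 16575 + 10207 = 26782
Net migration: Band 4 + 510 → 19311; Band 5 − 520 → 26262
End of period: [819, 2717, 5722, 19311, 26262]
After projecting period 3:
Births: 2717 * 0.137 = 372
Band 2: 819 * 0.949 = 777
Band 3: 2717 * 0.957 = 2600
Band 4: 5722 * 0.94 = 5379
Band 5: 19311 * 0.926 + 26262 * 0.693 = 17882 + 18200 = 36082
Net migration: Band 4 + 510 → 5889; Band 5 − 520 → 35562
End of period: [372, 777, 2600, 5889, 35562]
Scenario B total after 3 periods: 45200
Difference B − A = 45200 − 46121 = -921

-921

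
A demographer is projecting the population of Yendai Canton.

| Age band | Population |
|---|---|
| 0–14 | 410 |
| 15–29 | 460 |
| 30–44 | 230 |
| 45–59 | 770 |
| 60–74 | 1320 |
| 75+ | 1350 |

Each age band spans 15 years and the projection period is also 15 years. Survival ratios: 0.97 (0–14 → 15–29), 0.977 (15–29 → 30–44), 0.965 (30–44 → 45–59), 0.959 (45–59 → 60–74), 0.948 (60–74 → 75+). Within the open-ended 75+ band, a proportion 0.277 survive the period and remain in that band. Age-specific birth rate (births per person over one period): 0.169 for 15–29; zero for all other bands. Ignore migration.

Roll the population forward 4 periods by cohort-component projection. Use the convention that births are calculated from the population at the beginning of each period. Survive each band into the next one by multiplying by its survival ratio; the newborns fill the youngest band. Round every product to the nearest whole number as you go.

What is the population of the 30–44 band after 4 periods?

Numbering the bands 1..6 from youngest to oldest:
After projecting period 1:
Births: 460 * 0.169 = 78
Band 2: 410 * 0.97 = 398
Band 3: 460 * 0.977 = 449
Band 4: 230 * 0.965 = 222
Band 5: 770 * 0.959 = 738
Band 6: 1320 * 0.948 + 1350 * 0.277 = 1251 + 374 = 1625
→ [78, 398, 449, 222, 738, 1625]
After projecting period 2:
Births: 398 * 0.169 = 67
Band 2: 78 * 0.97 = 76
Band 3: 398 * 0.977 = 389
Band 4: 449 * 0.965 = 433
Band 5: 222 * 0.959 = 213
Band 6: 738 * 0.948 + 1625 * 0.277 = 700 + 450 = 1150
→ [67, 76, 389, 433, 213, 1150]
After projecting period 3:
Births: 76 * 0.169 = 13
Band 2: 67 * 0.97 = 65
Band 3: 76 * 0.977 = 74
Band 4: 389 * 0.965 = 375
Band 5: 433 * 0.959 = 415
Band 6: 213 * 0.948 + 1150 * 0.277 = 202 + 319 = 521
→ [13, 65, 74, 375, 415, 521]
After projecting period 4:
Births: 65 * 0.169 = 11
Band 2: 13 * 0.97 = 13
Band 3: 65 * 0.977 = 64
Band 4: 74 * 0.965 = 71
Band 5: 375 * 0.959 = 360
Band 6: 415 * 0.948 + 521 * 0.277 = 393 + 144 = 537
→ [11, 13, 64, 71, 360, 537]

64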